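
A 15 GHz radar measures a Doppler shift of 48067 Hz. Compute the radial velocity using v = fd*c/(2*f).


v = 48067 * 3e8 / (2 * 15000000000.0) = 480.7 m/s

480.7 m/s


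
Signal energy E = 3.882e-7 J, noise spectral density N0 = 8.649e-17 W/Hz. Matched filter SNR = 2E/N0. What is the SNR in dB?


SNR_lin = 2 * 3.882e-7 / 8.649e-17 = 8.977e9
SNR_dB = 10*log10(8.977e9) = 99.5 dB

99.5 dB


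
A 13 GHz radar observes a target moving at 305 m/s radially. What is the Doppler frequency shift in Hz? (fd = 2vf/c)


fd = 2 * 305 * 13000000000.0 / 3e8 = 26433.3 Hz

26433.3 Hz


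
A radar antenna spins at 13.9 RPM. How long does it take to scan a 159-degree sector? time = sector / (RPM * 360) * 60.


t = 159 / (13.9 * 360) * 60 = 1.91 s

1.91 s


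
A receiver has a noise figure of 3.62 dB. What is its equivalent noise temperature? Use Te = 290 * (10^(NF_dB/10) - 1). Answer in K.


NF_lin = 10^(3.62/10) = 2.301442
Te = 290 * (2.301442 - 1) = 377.4 K

377.4 K


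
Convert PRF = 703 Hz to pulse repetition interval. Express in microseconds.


PRI = 1/703 = 0.0014224751 s = 1422.5 us

1422.5 us


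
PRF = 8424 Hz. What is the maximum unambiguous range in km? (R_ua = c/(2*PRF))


R_ua = 3e8 / (2 * 8424) = 17806.3 m = 17.8 km

17.8 km


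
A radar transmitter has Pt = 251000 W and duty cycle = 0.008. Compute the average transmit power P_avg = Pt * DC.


P_avg = 251000 * 0.008 = 2008.0 W

2008.0 W


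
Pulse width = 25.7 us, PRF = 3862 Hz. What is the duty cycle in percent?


DC = 25.7e-6 * 3862 * 100 = 9.93%

9.93%


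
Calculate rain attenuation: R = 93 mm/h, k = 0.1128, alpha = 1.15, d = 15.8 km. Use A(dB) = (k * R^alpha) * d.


gamma = 0.1128 * 93^1.15 = 20.704488 dB/km
A = 20.704488 * 15.8 = 327.13 dB

327.13 dB


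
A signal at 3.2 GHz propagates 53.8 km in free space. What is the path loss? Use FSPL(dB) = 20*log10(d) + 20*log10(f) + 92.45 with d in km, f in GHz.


20*log10(53.8) = 34.62
20*log10(3.2) = 10.1
FSPL = 137.2 dB

137.2 dB


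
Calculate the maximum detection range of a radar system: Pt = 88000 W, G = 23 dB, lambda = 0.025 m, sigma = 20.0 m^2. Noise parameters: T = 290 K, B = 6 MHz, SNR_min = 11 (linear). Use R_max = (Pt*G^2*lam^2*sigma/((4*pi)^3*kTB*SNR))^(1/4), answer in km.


G_lin = 10^(23/10) = 199.526231
R^4 = 88000 * 199.526231^2 * 0.025^2 * 20.0 / ((4*pi)^3 * 1.38e-23 * 290 * 6000000.0 * 11)
R^4 = 8.35492e16 m^4
R_max = (8.35492e16)^(1/4) = 17001.4 m = 17.0 km

17.0 km


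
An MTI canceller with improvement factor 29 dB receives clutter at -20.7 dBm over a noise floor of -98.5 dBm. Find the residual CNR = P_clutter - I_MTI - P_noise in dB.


CNR = -20.7 - 29 - (-98.5) = 48.8 dB

48.8 dB


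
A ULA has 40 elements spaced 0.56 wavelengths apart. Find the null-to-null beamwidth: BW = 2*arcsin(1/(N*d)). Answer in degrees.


1/(N*d) = 1/(40*0.56) = 0.044643
BW = 2*arcsin(0.044643) = 5.1 degrees

5.1 degrees


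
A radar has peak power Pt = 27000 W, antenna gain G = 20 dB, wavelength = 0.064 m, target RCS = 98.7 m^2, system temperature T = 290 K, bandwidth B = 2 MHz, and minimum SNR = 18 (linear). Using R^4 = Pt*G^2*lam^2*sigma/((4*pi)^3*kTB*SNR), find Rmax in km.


G_lin = 10^(20/10) = 100.0
R^4 = 27000 * 100.0^2 * 0.064^2 * 98.7 / ((4*pi)^3 * 1.38e-23 * 290 * 2000000.0 * 18)
R^4 = 3.81796e17 m^4
R_max = (3.81796e17)^(1/4) = 24857.5 m = 24.9 km

24.9 km


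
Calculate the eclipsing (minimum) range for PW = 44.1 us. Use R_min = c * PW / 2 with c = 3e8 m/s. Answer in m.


R_min = 3e8 * 44.1e-6 / 2 = 6615.0 m

6615.0 m


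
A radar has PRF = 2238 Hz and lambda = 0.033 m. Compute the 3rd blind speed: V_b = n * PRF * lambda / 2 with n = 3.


V_blind = 3 * 2238 * 0.033 / 2 = 110.8 m/s

110.8 m/s


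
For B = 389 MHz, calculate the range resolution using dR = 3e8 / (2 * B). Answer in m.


dR = 3e8 / (2 * 389000000.0) = 0.39 m

0.39 m


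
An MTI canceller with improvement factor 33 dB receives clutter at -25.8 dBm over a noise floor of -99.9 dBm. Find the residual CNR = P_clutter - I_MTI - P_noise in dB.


CNR = -25.8 - 33 - (-99.9) = 41.1 dB

41.1 dB


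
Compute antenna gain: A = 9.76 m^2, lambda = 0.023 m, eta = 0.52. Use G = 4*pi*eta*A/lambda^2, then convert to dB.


G_linear = 4*pi*0.52*9.76/0.023^2 = 120561.14
G_dB = 10*log10(120561.14) = 50.8 dB

50.8 dB


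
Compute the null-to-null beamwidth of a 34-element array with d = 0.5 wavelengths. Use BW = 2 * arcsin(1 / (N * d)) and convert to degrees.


1/(N*d) = 1/(34*0.5) = 0.058824
BW = 2*arcsin(0.058824) = 6.7 degrees

6.7 degrees


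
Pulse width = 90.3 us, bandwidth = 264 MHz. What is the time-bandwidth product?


TBP = 90.3 * 264 = 23839.2

23839.2


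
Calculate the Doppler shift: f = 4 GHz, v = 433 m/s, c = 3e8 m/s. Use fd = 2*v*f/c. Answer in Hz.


fd = 2 * 433 * 4000000000.0 / 3e8 = 11546.7 Hz

11546.7 Hz


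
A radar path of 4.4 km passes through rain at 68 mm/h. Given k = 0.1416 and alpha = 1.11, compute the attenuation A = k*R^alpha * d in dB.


gamma = 0.1416 * 68^1.11 = 15.316098 dB/km
A = 15.316098 * 4.4 = 67.39 dB

67.39 dB


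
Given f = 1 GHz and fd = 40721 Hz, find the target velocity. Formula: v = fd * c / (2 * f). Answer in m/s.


v = 40721 * 3e8 / (2 * 1000000000.0) = 6108.2 m/s

6108.2 m/s


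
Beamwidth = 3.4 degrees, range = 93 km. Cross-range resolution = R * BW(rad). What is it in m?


BW_rad = 0.059341195
CR = 93000 * 0.059341195 = 5518.7 m

5518.7 m


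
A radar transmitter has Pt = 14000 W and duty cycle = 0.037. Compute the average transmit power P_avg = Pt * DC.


P_avg = 14000 * 0.037 = 518.0 W

518.0 W


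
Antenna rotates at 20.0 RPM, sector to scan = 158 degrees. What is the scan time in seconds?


t = 158 / (20.0 * 360) * 60 = 1.32 s

1.32 s


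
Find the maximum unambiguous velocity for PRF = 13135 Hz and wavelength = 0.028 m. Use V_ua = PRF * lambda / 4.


V_ua = 13135 * 0.028 / 4 = 91.9 m/s

91.9 m/s


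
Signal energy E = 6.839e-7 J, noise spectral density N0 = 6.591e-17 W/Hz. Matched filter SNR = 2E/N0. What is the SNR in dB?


SNR_lin = 2 * 6.839e-7 / 6.591e-17 = 2.075e10
SNR_dB = 10*log10(2.075e10) = 103.2 dB

103.2 dB


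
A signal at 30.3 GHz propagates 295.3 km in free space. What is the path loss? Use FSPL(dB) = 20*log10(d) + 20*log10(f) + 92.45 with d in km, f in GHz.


20*log10(295.3) = 49.41
20*log10(30.3) = 29.63
FSPL = 171.5 dB

171.5 dB


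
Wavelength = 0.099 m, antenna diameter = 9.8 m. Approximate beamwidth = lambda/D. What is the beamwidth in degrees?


BW_rad = 0.099 / 9.8 = 0.010102
BW_deg = 0.58 degrees

0.58 degrees


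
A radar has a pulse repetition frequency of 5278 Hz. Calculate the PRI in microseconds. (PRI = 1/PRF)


PRI = 1/5278 = 0.0001894657 s = 189.5 us

189.5 us


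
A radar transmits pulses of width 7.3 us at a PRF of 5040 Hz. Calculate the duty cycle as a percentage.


DC = 7.3e-6 * 5040 * 100 = 3.68%

3.68%


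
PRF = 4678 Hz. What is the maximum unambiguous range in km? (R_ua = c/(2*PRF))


R_ua = 3e8 / (2 * 4678) = 32065.0 m = 32.1 km

32.1 km


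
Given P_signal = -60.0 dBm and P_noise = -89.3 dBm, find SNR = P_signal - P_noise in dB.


SNR = -60.0 - (-89.3) = 29.3 dB

29.3 dB


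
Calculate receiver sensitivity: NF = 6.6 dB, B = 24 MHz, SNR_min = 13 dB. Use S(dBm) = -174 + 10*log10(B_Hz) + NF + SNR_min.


10*log10(24000000.0) = 73.8
S = -174 + 73.8 + 6.6 + 13 = -80.6 dBm

-80.6 dBm


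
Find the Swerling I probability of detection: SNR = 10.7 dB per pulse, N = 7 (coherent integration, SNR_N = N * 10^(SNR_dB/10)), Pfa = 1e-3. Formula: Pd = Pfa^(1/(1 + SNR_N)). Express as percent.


SNR_lin = 10^(10.7/10) = 11.74898
SNR_N = 7 * 11.74898 = 82.24286
1/(1 + SNR_N) = 1/83.24286 = 0.012013
Pd = (1e-3)^0.012013 = 0.92037
Pd = 92.0%

92.0%


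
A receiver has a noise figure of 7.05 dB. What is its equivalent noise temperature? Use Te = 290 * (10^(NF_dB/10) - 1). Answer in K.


NF_lin = 10^(7.05/10) = 5.069907
Te = 290 * (5.069907 - 1) = 1180.3 K

1180.3 K


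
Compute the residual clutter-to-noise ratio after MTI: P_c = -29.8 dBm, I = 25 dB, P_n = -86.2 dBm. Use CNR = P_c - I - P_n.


CNR = -29.8 - 25 - (-86.2) = 31.4 dB

31.4 dB


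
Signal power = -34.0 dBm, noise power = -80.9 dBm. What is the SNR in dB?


SNR = -34.0 - (-80.9) = 46.9 dB

46.9 dB


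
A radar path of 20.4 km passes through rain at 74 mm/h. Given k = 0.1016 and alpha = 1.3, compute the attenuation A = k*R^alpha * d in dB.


gamma = 0.1016 * 74^1.3 = 27.346071 dB/km
A = 27.346071 * 20.4 = 557.86 dB

557.86 dB


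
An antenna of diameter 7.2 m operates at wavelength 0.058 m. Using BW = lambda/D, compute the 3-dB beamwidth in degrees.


BW_rad = 0.058 / 7.2 = 0.008056
BW_deg = 0.46 degrees

0.46 degrees


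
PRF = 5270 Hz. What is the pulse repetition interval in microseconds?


PRI = 1/5270 = 0.0001897533 s = 189.8 us

189.8 us


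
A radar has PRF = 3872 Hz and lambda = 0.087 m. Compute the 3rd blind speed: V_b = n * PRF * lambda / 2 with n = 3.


V_blind = 3 * 3872 * 0.087 / 2 = 505.3 m/s

505.3 m/s


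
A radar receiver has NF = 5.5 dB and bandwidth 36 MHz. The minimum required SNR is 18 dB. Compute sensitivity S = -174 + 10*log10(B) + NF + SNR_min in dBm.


10*log10(36000000.0) = 75.56
S = -174 + 75.56 + 5.5 + 18 = -74.9 dBm

-74.9 dBm


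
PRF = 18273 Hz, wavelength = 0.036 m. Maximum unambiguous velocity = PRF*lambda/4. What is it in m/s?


V_ua = 18273 * 0.036 / 4 = 164.5 m/s

164.5 m/s


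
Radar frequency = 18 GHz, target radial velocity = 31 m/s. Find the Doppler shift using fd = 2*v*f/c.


fd = 2 * 31 * 18000000000.0 / 3e8 = 3720.0 Hz

3720.0 Hz


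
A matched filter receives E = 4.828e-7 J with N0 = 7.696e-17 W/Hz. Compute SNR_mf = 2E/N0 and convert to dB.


SNR_lin = 2 * 4.828e-7 / 7.696e-17 = 1.255e10
SNR_dB = 10*log10(1.255e10) = 101.0 dB

101.0 dB


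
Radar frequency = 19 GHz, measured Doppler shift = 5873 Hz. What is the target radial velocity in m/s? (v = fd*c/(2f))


v = 5873 * 3e8 / (2 * 19000000000.0) = 46.4 m/s

46.4 m/s


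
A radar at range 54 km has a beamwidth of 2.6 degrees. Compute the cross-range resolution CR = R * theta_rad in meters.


BW_rad = 0.045378561
CR = 54000 * 0.045378561 = 2450.4 m

2450.4 m


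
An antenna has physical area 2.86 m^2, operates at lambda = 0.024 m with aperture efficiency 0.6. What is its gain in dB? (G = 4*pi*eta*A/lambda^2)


G_linear = 4*pi*0.6*2.86/0.024^2 = 37437.31
G_dB = 10*log10(37437.31) = 45.7 dB

45.7 dB


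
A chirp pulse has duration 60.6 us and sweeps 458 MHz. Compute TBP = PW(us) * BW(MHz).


TBP = 60.6 * 458 = 27754.8

27754.8


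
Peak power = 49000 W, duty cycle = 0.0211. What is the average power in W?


P_avg = 49000 * 0.0211 = 1033.9 W

1033.9 W


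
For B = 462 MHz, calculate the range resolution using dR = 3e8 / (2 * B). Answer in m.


dR = 3e8 / (2 * 462000000.0) = 0.32 m

0.32 m


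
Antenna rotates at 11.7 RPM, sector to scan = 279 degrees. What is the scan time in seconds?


t = 279 / (11.7 * 360) * 60 = 3.97 s

3.97 s


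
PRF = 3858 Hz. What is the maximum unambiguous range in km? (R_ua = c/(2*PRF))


R_ua = 3e8 / (2 * 3858) = 38880.2 m = 38.9 km

38.9 km


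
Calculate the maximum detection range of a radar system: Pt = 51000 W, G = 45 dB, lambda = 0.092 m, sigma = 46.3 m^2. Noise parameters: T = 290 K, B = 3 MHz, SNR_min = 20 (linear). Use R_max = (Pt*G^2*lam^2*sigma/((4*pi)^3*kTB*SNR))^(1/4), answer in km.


G_lin = 10^(45/10) = 31622.776602
R^4 = 51000 * 31622.776602^2 * 0.092^2 * 46.3 / ((4*pi)^3 * 1.38e-23 * 290 * 3000000.0 * 20)
R^4 = 4.19439e22 m^4
R_max = (4.19439e22)^(1/4) = 452550.7 m = 452.6 km

452.6 km


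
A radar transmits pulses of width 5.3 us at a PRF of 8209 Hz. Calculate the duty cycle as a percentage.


DC = 5.3e-6 * 8209 * 100 = 4.35%

4.35%


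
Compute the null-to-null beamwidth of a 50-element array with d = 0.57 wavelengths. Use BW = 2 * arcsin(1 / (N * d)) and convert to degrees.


1/(N*d) = 1/(50*0.57) = 0.035088
BW = 2*arcsin(0.035088) = 4.0 degrees

4.0 degrees


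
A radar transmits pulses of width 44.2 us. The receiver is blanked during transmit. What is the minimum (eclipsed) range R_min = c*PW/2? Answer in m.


R_min = 3e8 * 44.2e-6 / 2 = 6630.0 m

6630.0 m


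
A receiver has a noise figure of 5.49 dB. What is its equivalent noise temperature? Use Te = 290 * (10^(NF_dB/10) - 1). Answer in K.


NF_lin = 10^(5.49/10) = 3.539973
Te = 290 * (3.539973 - 1) = 736.6 K

736.6 K


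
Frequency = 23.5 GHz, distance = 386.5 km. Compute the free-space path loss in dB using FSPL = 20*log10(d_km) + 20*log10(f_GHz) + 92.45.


20*log10(386.5) = 51.74
20*log10(23.5) = 27.42
FSPL = 171.6 dB

171.6 dB


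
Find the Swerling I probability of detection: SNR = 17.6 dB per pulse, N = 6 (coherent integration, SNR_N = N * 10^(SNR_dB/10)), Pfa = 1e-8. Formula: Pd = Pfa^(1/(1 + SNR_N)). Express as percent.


SNR_lin = 10^(17.6/10) = 57.54399
SNR_N = 6 * 57.54399 = 345.26394
1/(1 + SNR_N) = 1/346.26394 = 0.002888
Pd = (1e-8)^0.002888 = 0.94819
Pd = 94.8%

94.8%


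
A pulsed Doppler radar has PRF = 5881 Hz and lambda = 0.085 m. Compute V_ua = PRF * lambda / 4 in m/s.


V_ua = 5881 * 0.085 / 4 = 125.0 m/s

125.0 m/s


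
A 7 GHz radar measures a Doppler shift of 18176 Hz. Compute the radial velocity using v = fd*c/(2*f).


v = 18176 * 3e8 / (2 * 7000000000.0) = 389.5 m/s

389.5 m/s


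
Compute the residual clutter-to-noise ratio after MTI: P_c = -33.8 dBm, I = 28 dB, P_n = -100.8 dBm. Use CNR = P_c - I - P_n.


CNR = -33.8 - 28 - (-100.8) = 39.0 dB

39.0 dB


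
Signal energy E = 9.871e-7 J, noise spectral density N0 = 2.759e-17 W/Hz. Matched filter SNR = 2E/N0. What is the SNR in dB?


SNR_lin = 2 * 9.871e-7 / 2.759e-17 = 7.155e10
SNR_dB = 10*log10(7.155e10) = 108.5 dB

108.5 dB


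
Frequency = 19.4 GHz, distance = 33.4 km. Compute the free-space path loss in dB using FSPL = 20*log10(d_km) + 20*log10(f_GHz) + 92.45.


20*log10(33.4) = 30.47
20*log10(19.4) = 25.76
FSPL = 148.7 dB

148.7 dB


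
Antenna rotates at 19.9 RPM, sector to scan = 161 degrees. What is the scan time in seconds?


t = 161 / (19.9 * 360) * 60 = 1.35 s

1.35 s


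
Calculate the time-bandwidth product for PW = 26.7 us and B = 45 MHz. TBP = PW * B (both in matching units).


TBP = 26.7 * 45 = 1201.5

1201.5


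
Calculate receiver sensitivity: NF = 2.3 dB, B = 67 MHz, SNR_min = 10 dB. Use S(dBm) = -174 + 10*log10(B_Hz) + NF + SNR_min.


10*log10(67000000.0) = 78.26
S = -174 + 78.26 + 2.3 + 10 = -83.4 dBm

-83.4 dBm


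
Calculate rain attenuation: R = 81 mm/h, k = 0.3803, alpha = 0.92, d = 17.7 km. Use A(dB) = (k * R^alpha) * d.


gamma = 0.3803 * 81^0.92 = 21.673674 dB/km
A = 21.673674 * 17.7 = 383.62 dB

383.62 dB


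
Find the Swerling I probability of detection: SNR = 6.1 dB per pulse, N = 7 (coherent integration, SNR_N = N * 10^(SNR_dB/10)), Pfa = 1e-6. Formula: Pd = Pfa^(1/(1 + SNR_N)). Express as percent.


SNR_lin = 10^(6.1/10) = 4.0738
SNR_N = 7 * 4.0738 = 28.5166
1/(1 + SNR_N) = 1/29.5166 = 0.0338792
Pd = (1e-6)^0.0338792 = 0.62622
Pd = 62.6%

62.6%


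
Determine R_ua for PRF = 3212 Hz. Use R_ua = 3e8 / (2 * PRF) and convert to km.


R_ua = 3e8 / (2 * 3212) = 46699.9 m = 46.7 km

46.7 km


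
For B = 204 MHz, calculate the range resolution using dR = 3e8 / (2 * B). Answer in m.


dR = 3e8 / (2 * 204000000.0) = 0.74 m

0.74 m


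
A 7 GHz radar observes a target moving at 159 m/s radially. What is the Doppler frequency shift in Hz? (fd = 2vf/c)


fd = 2 * 159 * 7000000000.0 / 3e8 = 7420.0 Hz

7420.0 Hz


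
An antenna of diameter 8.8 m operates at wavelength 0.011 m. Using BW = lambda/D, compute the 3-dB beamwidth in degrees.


BW_rad = 0.011 / 8.8 = 0.00125
BW_deg = 0.07 degrees

0.07 degrees


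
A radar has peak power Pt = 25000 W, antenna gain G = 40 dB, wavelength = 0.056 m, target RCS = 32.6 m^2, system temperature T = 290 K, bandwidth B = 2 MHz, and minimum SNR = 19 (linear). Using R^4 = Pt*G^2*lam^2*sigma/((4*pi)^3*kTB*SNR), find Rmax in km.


G_lin = 10^(40/10) = 10000.0
R^4 = 25000 * 10000.0^2 * 0.056^2 * 32.6 / ((4*pi)^3 * 1.38e-23 * 290 * 2000000.0 * 19)
R^4 = 8.46922e20 m^4
R_max = (8.46922e20)^(1/4) = 170592.9 m = 170.6 km

170.6 km


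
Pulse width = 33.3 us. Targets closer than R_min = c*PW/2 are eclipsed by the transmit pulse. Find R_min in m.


R_min = 3e8 * 33.3e-6 / 2 = 4995.0 m

4995.0 m


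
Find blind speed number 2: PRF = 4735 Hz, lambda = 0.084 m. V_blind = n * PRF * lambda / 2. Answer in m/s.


V_blind = 2 * 4735 * 0.084 / 2 = 397.7 m/s

397.7 m/s


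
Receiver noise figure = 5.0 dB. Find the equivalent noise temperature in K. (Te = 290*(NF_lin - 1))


NF_lin = 10^(5.0/10) = 3.162278
Te = 290 * (3.162278 - 1) = 627.1 K

627.1 K


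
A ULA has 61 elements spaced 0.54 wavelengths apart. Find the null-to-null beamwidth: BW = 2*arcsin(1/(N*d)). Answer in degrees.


1/(N*d) = 1/(61*0.54) = 0.030358
BW = 2*arcsin(0.030358) = 3.5 degrees

3.5 degrees


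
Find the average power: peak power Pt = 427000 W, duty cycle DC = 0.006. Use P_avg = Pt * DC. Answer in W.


P_avg = 427000 * 0.006 = 2562.0 W

2562.0 W


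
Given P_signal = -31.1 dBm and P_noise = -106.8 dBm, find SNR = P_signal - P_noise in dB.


SNR = -31.1 - (-106.8) = 75.7 dB

75.7 dB


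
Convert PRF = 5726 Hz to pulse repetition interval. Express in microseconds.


PRI = 1/5726 = 0.000174642 s = 174.6 us

174.6 us


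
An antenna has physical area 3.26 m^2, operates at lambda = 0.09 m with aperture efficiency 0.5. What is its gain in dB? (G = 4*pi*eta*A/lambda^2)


G_linear = 4*pi*0.5*3.26/0.09^2 = 2528.79
G_dB = 10*log10(2528.79) = 34.0 dB

34.0 dB


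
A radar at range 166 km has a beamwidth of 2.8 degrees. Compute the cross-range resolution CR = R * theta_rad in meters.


BW_rad = 0.048869219
CR = 166000 * 0.048869219 = 8112.3 m

8112.3 m


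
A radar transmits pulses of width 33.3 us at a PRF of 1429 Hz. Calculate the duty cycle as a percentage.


DC = 33.3e-6 * 1429 * 100 = 4.76%

4.76%


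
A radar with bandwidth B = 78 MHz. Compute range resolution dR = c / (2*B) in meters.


dR = 3e8 / (2 * 78000000.0) = 1.92 m

1.92 m


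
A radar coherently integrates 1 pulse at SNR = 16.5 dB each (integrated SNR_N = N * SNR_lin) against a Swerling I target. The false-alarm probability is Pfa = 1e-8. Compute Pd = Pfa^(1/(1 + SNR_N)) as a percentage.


SNR_lin = 10^(16.5/10) = 44.66836
SNR_N = 1 * 44.66836 = 44.66836
1/(1 + SNR_N) = 1/45.66836 = 0.021897
Pd = (1e-8)^0.021897 = 0.66807
Pd = 66.8%

66.8%


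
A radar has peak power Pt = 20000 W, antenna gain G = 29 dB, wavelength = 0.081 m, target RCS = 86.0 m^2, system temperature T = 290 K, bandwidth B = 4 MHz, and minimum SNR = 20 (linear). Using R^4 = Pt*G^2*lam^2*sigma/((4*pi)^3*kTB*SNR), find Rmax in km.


G_lin = 10^(29/10) = 794.328235
R^4 = 20000 * 794.328235^2 * 0.081^2 * 86.0 / ((4*pi)^3 * 1.38e-23 * 290 * 4000000.0 * 20)
R^4 = 1.12073e19 m^4
R_max = (1.12073e19)^(1/4) = 57859.6 m = 57.9 km

57.9 km


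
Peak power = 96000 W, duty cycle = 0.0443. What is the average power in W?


P_avg = 96000 * 0.0443 = 4252.8 W

4252.8 W


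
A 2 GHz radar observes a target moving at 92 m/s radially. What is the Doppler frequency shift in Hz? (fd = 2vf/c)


fd = 2 * 92 * 2000000000.0 / 3e8 = 1226.7 Hz

1226.7 Hz


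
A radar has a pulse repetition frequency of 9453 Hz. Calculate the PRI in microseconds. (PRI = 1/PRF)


PRI = 1/9453 = 0.0001057865 s = 105.8 us

105.8 us


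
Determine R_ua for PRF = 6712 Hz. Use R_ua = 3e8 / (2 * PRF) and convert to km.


R_ua = 3e8 / (2 * 6712) = 22348.0 m = 22.3 km

22.3 km


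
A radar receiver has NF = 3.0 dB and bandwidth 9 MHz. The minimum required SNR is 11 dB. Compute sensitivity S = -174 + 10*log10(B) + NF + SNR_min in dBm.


10*log10(9000000.0) = 69.54
S = -174 + 69.54 + 3.0 + 11 = -90.5 dBm

-90.5 dBm


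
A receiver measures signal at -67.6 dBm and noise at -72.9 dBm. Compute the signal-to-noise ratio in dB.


SNR = -67.6 - (-72.9) = 5.3 dB

5.3 dB


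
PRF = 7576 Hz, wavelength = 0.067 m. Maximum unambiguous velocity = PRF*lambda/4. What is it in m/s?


V_ua = 7576 * 0.067 / 4 = 126.9 m/s

126.9 m/s


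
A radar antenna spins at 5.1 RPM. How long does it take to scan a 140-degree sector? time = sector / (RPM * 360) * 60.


t = 140 / (5.1 * 360) * 60 = 4.58 s

4.58 s


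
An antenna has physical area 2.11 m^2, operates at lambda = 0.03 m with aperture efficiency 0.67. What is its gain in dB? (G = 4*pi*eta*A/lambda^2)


G_linear = 4*pi*0.67*2.11/0.03^2 = 19738.98
G_dB = 10*log10(19738.98) = 43.0 dB

43.0 dB


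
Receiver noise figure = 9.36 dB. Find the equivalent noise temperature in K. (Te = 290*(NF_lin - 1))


NF_lin = 10^(9.36/10) = 8.629785
Te = 290 * (8.629785 - 1) = 2212.6 K

2212.6 K


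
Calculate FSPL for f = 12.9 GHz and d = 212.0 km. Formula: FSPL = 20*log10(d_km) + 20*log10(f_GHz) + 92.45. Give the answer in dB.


20*log10(212.0) = 46.53
20*log10(12.9) = 22.21
FSPL = 161.2 dB

161.2 dB


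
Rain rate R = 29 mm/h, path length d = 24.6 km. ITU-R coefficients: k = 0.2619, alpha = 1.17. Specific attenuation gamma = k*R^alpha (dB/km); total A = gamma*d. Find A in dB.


gamma = 0.2619 * 29^1.17 = 13.462979 dB/km
A = 13.462979 * 24.6 = 331.19 dB

331.19 dB


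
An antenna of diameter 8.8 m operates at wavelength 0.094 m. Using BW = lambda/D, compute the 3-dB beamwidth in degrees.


BW_rad = 0.094 / 8.8 = 0.010682
BW_deg = 0.61 degrees

0.61 degrees


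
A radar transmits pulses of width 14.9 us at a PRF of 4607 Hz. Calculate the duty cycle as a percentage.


DC = 14.9e-6 * 4607 * 100 = 6.86%

6.86%


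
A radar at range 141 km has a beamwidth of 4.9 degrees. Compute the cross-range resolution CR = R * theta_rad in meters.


BW_rad = 0.085521133
CR = 141000 * 0.085521133 = 12058.5 m

12058.5 m


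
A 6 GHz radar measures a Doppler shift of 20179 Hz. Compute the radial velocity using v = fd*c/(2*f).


v = 20179 * 3e8 / (2 * 6000000000.0) = 504.5 m/s

504.5 m/s


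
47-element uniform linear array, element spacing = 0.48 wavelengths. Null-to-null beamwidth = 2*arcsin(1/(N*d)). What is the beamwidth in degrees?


1/(N*d) = 1/(47*0.48) = 0.044326
BW = 2*arcsin(0.044326) = 5.1 degrees

5.1 degrees


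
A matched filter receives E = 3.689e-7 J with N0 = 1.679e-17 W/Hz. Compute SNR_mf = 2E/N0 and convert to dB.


SNR_lin = 2 * 3.689e-7 / 1.679e-17 = 4.394e10
SNR_dB = 10*log10(4.394e10) = 106.4 dB

106.4 dB


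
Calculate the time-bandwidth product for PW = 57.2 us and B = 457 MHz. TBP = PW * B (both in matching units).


TBP = 57.2 * 457 = 26140.4

26140.4


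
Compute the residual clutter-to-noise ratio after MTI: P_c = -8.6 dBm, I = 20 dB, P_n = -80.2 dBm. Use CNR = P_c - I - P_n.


CNR = -8.6 - 20 - (-80.2) = 51.6 dB

51.6 dB


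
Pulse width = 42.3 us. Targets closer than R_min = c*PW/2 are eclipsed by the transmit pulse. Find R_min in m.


R_min = 3e8 * 42.3e-6 / 2 = 6345.0 m

6345.0 m


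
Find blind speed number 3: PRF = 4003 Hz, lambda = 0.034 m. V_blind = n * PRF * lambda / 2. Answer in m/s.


V_blind = 3 * 4003 * 0.034 / 2 = 204.2 m/s

204.2 m/s


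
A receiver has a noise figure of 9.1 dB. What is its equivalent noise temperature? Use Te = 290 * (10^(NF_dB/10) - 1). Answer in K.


NF_lin = 10^(9.1/10) = 8.128305
Te = 290 * (8.128305 - 1) = 2067.2 K

2067.2 K


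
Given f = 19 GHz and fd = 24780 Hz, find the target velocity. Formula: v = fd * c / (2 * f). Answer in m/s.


v = 24780 * 3e8 / (2 * 19000000000.0) = 195.6 m/s

195.6 m/s


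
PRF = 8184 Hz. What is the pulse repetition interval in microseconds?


PRI = 1/8184 = 0.0001221896 s = 122.2 us

122.2 us


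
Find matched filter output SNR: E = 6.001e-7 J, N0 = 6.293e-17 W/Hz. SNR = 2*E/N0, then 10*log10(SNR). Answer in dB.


SNR_lin = 2 * 6.001e-7 / 6.293e-17 = 1.907e10
SNR_dB = 10*log10(1.907e10) = 102.8 dB

102.8 dB


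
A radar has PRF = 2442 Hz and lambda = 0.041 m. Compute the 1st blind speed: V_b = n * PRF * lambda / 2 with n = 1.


V_blind = 1 * 2442 * 0.041 / 2 = 50.1 m/s

50.1 m/s


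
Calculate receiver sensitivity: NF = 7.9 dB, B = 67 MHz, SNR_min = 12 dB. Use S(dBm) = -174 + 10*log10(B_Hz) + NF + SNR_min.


10*log10(67000000.0) = 78.26
S = -174 + 78.26 + 7.9 + 12 = -75.8 dBm

-75.8 dBm


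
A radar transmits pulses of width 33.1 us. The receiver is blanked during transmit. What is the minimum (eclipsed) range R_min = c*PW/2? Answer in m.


R_min = 3e8 * 33.1e-6 / 2 = 4965.0 m

4965.0 m


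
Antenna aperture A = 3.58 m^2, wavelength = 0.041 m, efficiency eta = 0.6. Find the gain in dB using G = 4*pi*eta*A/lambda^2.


G_linear = 4*pi*0.6*3.58/0.041^2 = 16057.44
G_dB = 10*log10(16057.44) = 42.1 dB

42.1 dB


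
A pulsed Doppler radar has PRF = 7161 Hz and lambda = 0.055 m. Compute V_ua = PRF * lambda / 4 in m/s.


V_ua = 7161 * 0.055 / 4 = 98.5 m/s

98.5 m/s


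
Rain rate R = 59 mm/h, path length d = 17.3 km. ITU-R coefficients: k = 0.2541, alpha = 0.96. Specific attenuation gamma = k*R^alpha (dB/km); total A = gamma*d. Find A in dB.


gamma = 0.2541 * 59^0.96 = 12.735693 dB/km
A = 12.735693 * 17.3 = 220.33 dB

220.33 dB


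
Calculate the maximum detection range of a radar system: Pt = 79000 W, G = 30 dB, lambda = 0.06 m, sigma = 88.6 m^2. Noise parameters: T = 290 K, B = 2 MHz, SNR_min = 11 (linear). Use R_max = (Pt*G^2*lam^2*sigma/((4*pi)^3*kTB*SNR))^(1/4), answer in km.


G_lin = 10^(30/10) = 1000.0
R^4 = 79000 * 1000.0^2 * 0.06^2 * 88.6 / ((4*pi)^3 * 1.38e-23 * 290 * 2000000.0 * 11)
R^4 = 1.44223e20 m^4
R_max = (1.44223e20)^(1/4) = 109586.9 m = 109.6 km

109.6 km


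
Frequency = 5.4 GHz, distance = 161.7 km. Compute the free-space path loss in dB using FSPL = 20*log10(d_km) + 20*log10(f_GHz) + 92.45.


20*log10(161.7) = 44.17
20*log10(5.4) = 14.65
FSPL = 151.3 dB

151.3 dB


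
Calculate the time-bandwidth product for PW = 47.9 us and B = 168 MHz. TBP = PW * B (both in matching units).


TBP = 47.9 * 168 = 8047.2

8047.2


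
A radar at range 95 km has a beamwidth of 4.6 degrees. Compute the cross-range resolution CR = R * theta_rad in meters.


BW_rad = 0.080285146
CR = 95000 * 0.080285146 = 7627.1 m

7627.1 m


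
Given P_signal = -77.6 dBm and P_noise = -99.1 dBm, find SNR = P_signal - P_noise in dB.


SNR = -77.6 - (-99.1) = 21.5 dB

21.5 dB


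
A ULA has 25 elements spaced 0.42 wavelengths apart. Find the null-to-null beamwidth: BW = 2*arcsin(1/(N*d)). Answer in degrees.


1/(N*d) = 1/(25*0.42) = 0.095238
BW = 2*arcsin(0.095238) = 10.9 degrees

10.9 degrees


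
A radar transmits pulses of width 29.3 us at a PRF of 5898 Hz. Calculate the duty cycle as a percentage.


DC = 29.3e-6 * 5898 * 100 = 17.28%

17.28%


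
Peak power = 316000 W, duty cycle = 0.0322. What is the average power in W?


P_avg = 316000 * 0.0322 = 10175.2 W

10175.2 W


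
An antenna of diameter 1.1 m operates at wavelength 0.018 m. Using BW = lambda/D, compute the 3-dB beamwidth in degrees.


BW_rad = 0.018 / 1.1 = 0.016364
BW_deg = 0.94 degrees

0.94 degrees


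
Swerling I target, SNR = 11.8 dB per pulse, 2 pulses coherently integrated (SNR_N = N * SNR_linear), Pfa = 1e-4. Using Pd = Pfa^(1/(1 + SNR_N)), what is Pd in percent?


SNR_lin = 10^(11.8/10) = 15.13561
SNR_N = 2 * 15.13561 = 30.27122
1/(1 + SNR_N) = 1/31.27122 = 0.0319783
Pd = (1e-4)^0.0319783 = 0.74488
Pd = 74.5%

74.5%


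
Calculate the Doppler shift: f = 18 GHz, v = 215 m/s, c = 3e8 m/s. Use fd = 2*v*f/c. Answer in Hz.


fd = 2 * 215 * 18000000000.0 / 3e8 = 25800.0 Hz

25800.0 Hz


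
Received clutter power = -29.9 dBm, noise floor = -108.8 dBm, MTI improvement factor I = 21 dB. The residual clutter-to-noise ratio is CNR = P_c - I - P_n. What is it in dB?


CNR = -29.9 - 21 - (-108.8) = 57.9 dB

57.9 dB


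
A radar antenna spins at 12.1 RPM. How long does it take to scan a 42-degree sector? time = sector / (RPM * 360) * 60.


t = 42 / (12.1 * 360) * 60 = 0.58 s

0.58 s


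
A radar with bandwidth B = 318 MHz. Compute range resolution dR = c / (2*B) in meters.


dR = 3e8 / (2 * 318000000.0) = 0.47 m

0.47 m


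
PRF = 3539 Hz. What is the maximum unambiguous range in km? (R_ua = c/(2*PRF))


R_ua = 3e8 / (2 * 3539) = 42384.9 m = 42.4 km

42.4 km


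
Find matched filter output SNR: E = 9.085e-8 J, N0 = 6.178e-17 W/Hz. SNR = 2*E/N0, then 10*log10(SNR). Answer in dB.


SNR_lin = 2 * 9.085e-8 / 6.178e-17 = 2.941e9
SNR_dB = 10*log10(2.941e9) = 94.7 dB

94.7 dB


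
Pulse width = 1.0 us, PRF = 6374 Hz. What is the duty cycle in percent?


DC = 1.0e-6 * 6374 * 100 = 0.64%

0.64%


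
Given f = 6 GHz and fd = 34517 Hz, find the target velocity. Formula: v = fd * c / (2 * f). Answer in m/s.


v = 34517 * 3e8 / (2 * 6000000000.0) = 862.9 m/s

862.9 m/s


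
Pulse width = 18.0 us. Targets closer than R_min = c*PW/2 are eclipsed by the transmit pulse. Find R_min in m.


R_min = 3e8 * 18.0e-6 / 2 = 2700.0 m

2700.0 m


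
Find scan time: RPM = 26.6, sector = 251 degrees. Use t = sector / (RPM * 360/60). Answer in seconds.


t = 251 / (26.6 * 360) * 60 = 1.57 s

1.57 s


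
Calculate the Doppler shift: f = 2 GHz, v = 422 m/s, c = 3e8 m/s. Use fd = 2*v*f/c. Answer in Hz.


fd = 2 * 422 * 2000000000.0 / 3e8 = 5626.7 Hz

5626.7 Hz


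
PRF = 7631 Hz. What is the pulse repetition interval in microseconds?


PRI = 1/7631 = 0.0001310444 s = 131.0 us

131.0 us


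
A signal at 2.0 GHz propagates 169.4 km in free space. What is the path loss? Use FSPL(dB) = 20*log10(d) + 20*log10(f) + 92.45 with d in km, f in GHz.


20*log10(169.4) = 44.58
20*log10(2.0) = 6.02
FSPL = 143.0 dB

143.0 dB


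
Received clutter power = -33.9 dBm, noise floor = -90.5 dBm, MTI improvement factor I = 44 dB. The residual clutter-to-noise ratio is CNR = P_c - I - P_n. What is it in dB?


CNR = -33.9 - 44 - (-90.5) = 12.6 dB

12.6 dB


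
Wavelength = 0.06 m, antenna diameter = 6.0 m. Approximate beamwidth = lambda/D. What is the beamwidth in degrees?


BW_rad = 0.06 / 6.0 = 0.01
BW_deg = 0.57 degrees

0.57 degrees


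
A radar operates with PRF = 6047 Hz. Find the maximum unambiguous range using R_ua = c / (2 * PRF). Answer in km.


R_ua = 3e8 / (2 * 6047) = 24805.7 m = 24.8 km

24.8 km


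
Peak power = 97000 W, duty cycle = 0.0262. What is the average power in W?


P_avg = 97000 * 0.0262 = 2541.4 W

2541.4 W


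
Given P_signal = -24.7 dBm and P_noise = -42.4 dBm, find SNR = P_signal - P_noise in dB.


SNR = -24.7 - (-42.4) = 17.7 dB

17.7 dB


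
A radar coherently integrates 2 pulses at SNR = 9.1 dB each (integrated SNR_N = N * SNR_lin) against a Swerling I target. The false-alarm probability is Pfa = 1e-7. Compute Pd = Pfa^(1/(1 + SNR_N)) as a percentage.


SNR_lin = 10^(9.1/10) = 8.12831
SNR_N = 2 * 8.12831 = 16.25662
1/(1 + SNR_N) = 1/17.25662 = 0.0579488
Pd = (1e-7)^0.0579488 = 0.39297
Pd = 39.3%

39.3%


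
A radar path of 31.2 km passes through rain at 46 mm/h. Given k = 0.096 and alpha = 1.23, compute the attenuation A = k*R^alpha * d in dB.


gamma = 0.096 * 46^1.23 = 10.65279 dB/km
A = 10.65279 * 31.2 = 332.37 dB

332.37 dB


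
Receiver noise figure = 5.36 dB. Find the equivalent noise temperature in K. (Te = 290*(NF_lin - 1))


NF_lin = 10^(5.36/10) = 3.435579
Te = 290 * (3.435579 - 1) = 706.3 K

706.3 K


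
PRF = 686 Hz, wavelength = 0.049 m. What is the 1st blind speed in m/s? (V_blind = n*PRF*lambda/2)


V_blind = 1 * 686 * 0.049 / 2 = 16.8 m/s

16.8 m/s


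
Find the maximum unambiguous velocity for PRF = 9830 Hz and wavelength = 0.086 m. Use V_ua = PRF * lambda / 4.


V_ua = 9830 * 0.086 / 4 = 211.3 m/s

211.3 m/s


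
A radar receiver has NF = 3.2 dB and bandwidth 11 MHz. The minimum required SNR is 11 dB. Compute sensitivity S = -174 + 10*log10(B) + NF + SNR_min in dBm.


10*log10(11000000.0) = 70.41
S = -174 + 70.41 + 3.2 + 11 = -89.4 dBm

-89.4 dBm


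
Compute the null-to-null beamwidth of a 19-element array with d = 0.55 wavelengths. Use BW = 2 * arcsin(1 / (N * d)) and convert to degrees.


1/(N*d) = 1/(19*0.55) = 0.095694
BW = 2*arcsin(0.095694) = 11.0 degrees

11.0 degrees


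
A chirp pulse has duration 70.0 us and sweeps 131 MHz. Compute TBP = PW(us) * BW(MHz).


TBP = 70.0 * 131 = 9170.0

9170.0


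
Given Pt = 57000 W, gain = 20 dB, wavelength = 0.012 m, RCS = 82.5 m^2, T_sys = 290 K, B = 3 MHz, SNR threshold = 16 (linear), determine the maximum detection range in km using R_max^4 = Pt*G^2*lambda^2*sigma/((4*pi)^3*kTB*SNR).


G_lin = 10^(20/10) = 100.0
R^4 = 57000 * 100.0^2 * 0.012^2 * 82.5 / ((4*pi)^3 * 1.38e-23 * 290 * 3000000.0 * 16)
R^4 = 1.77641e16 m^4
R_max = (1.77641e16)^(1/4) = 11544.8 m = 11.5 km

11.5 km


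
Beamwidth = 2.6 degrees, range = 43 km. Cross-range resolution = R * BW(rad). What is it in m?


BW_rad = 0.045378561
CR = 43000 * 0.045378561 = 1951.3 m

1951.3 m


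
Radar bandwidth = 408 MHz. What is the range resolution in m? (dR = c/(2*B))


dR = 3e8 / (2 * 408000000.0) = 0.37 m

0.37 m


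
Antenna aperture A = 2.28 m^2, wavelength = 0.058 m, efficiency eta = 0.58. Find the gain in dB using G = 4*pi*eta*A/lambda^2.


G_linear = 4*pi*0.58*2.28/0.058^2 = 4939.88
G_dB = 10*log10(4939.88) = 36.9 dB

36.9 dB


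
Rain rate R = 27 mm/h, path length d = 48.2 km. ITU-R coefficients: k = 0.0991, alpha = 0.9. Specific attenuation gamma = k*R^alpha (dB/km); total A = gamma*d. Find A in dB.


gamma = 0.0991 * 27^0.9 = 1.924425 dB/km
A = 1.924425 * 48.2 = 92.76 dB

92.76 dB


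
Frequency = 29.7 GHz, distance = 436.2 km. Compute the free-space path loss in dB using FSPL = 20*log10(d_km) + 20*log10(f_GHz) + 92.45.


20*log10(436.2) = 52.79
20*log10(29.7) = 29.46
FSPL = 174.7 dB

174.7 dB


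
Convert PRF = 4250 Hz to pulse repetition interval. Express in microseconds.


PRI = 1/4250 = 0.0002352941 s = 235.3 us

235.3 us


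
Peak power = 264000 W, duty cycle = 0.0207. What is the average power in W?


P_avg = 264000 * 0.0207 = 5464.8 W

5464.8 W


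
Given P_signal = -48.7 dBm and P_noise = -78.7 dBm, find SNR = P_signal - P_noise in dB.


SNR = -48.7 - (-78.7) = 30.0 dB

30.0 dB


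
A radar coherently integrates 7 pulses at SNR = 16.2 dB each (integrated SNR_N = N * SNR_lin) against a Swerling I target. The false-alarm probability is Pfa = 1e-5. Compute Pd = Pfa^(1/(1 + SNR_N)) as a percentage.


SNR_lin = 10^(16.2/10) = 41.68694
SNR_N = 7 * 41.68694 = 291.80858
1/(1 + SNR_N) = 1/292.80858 = 0.0034152
Pd = (1e-5)^0.0034152 = 0.96144
Pd = 96.1%

96.1%


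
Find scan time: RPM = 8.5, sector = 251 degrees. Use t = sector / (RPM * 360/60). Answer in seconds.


t = 251 / (8.5 * 360) * 60 = 4.92 s

4.92 s


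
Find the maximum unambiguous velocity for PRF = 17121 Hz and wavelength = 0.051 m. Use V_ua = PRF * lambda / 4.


V_ua = 17121 * 0.051 / 4 = 218.3 m/s

218.3 m/s


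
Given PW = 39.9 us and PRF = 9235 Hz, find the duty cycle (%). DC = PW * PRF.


DC = 39.9e-6 * 9235 * 100 = 36.85%

36.85%


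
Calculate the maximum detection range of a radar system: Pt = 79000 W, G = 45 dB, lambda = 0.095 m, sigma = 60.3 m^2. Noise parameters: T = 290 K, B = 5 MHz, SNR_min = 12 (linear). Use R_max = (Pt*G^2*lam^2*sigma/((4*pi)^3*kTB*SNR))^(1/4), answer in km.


G_lin = 10^(45/10) = 31622.776602
R^4 = 79000 * 31622.776602^2 * 0.095^2 * 60.3 / ((4*pi)^3 * 1.38e-23 * 290 * 5000000.0 * 12)
R^4 = 9.02264e22 m^4
R_max = (9.02264e22)^(1/4) = 548066.7 m = 548.1 km

548.1 km


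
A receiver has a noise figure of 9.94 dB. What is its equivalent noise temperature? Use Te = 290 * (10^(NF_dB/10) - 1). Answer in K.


NF_lin = 10^(9.94/10) = 9.862795
Te = 290 * (9.862795 - 1) = 2570.2 K

2570.2 K


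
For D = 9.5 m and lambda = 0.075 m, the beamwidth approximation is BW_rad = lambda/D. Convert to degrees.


BW_rad = 0.075 / 9.5 = 0.007895
BW_deg = 0.45 degrees

0.45 degrees


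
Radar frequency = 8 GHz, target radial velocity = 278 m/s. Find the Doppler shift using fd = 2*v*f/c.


fd = 2 * 278 * 8000000000.0 / 3e8 = 14826.7 Hz

14826.7 Hz


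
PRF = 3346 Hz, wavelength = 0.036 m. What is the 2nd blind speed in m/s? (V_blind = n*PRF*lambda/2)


V_blind = 2 * 3346 * 0.036 / 2 = 120.5 m/s

120.5 m/s


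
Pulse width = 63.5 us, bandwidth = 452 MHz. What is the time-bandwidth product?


TBP = 63.5 * 452 = 28702.0

28702.0


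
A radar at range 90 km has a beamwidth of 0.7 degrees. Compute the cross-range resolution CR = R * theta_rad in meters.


BW_rad = 0.012217305
CR = 90000 * 0.012217305 = 1099.6 m

1099.6 m


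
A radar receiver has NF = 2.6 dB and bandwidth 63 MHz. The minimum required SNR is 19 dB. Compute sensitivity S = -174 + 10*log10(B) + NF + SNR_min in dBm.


10*log10(63000000.0) = 77.99
S = -174 + 77.99 + 2.6 + 19 = -74.4 dBm

-74.4 dBm


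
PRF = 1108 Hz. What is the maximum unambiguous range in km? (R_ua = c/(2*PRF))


R_ua = 3e8 / (2 * 1108) = 135379.1 m = 135.4 km

135.4 km


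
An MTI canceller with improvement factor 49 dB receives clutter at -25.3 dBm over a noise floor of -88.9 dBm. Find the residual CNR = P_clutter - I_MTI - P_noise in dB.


CNR = -25.3 - 49 - (-88.9) = 14.6 dB

14.6 dB


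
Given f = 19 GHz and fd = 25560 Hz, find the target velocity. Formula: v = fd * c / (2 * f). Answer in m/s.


v = 25560 * 3e8 / (2 * 19000000000.0) = 201.8 m/s

201.8 m/s


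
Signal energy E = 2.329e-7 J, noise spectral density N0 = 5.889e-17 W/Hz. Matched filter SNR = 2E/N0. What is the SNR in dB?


SNR_lin = 2 * 2.329e-7 / 5.889e-17 = 7.91e9
SNR_dB = 10*log10(7.91e9) = 99.0 dB

99.0 dB


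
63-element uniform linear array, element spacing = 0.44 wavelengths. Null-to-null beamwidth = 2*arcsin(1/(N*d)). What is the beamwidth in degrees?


1/(N*d) = 1/(63*0.44) = 0.036075
BW = 2*arcsin(0.036075) = 4.1 degrees

4.1 degrees


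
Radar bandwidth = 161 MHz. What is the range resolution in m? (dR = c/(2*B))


dR = 3e8 / (2 * 161000000.0) = 0.93 m

0.93 m


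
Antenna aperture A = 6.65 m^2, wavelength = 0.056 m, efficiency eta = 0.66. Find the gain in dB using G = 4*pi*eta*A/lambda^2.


G_linear = 4*pi*0.66*6.65/0.056^2 = 17587.31
G_dB = 10*log10(17587.31) = 42.5 dB

42.5 dB


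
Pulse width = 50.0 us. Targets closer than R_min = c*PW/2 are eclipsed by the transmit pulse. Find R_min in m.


R_min = 3e8 * 50.0e-6 / 2 = 7500.0 m

7500.0 m


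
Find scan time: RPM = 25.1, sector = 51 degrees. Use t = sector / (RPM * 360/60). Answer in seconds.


t = 51 / (25.1 * 360) * 60 = 0.34 s

0.34 s


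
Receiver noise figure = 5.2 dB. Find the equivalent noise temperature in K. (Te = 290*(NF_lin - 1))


NF_lin = 10^(5.2/10) = 3.311311
Te = 290 * (3.311311 - 1) = 670.3 K

670.3 K


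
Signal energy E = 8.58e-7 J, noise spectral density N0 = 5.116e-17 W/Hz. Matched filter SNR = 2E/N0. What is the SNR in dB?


SNR_lin = 2 * 8.58e-7 / 5.116e-17 = 3.354e10
SNR_dB = 10*log10(3.354e10) = 105.3 dB

105.3 dB


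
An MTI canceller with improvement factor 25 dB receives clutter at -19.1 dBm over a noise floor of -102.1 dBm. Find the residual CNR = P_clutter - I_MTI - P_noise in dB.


CNR = -19.1 - 25 - (-102.1) = 58.0 dB

58.0 dB


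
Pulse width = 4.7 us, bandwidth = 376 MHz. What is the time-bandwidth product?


TBP = 4.7 * 376 = 1767.2

1767.2
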